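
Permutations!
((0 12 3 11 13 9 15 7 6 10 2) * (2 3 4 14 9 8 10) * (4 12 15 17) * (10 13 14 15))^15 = ((0 10 3 11 14 9 17 4 15 7 6 2)(8 13))^15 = (0 11 17 7)(2 3 9 15)(4 6 10 14)(8 13)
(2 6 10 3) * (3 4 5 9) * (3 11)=(2 6 10 4 5 9 11 3)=[0, 1, 6, 2, 5, 9, 10, 7, 8, 11, 4, 3]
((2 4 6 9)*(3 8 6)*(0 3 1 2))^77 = (0 8 9 3 6)(1 4 2)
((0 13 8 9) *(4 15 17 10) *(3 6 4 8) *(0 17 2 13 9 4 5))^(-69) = (0 10 15 3)(2 6 9 8)(4 13 5 17)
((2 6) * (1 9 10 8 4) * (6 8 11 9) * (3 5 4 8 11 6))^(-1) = (1 4 5 3)(2 6 10 9 11)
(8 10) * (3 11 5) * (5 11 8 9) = (11)(3 8 10 9 5) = [0, 1, 2, 8, 4, 3, 6, 7, 10, 5, 9, 11]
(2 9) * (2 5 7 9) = (5 7 9) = [0, 1, 2, 3, 4, 7, 6, 9, 8, 5]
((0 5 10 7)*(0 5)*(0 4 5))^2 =(0 5 7 4 10)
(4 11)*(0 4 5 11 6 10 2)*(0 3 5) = (0 4 6 10 2 3 5 11) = [4, 1, 3, 5, 6, 11, 10, 7, 8, 9, 2, 0]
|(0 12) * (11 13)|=2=|(0 12)(11 13)|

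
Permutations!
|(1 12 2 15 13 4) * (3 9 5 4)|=9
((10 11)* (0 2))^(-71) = ((0 2)(10 11))^(-71) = (0 2)(10 11)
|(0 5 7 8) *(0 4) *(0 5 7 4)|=6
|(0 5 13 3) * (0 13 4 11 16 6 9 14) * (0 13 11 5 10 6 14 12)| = 10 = |(0 10 6 9 12)(3 11 16 14 13)(4 5)|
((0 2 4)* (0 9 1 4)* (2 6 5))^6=((0 6 5 2)(1 4 9))^6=(9)(0 5)(2 6)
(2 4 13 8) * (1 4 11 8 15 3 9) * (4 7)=(1 7 4 13 15 3 9)(2 11 8)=[0, 7, 11, 9, 13, 5, 6, 4, 2, 1, 10, 8, 12, 15, 14, 3]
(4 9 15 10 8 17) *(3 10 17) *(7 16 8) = (3 10 7 16 8)(4 9 15 17) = [0, 1, 2, 10, 9, 5, 6, 16, 3, 15, 7, 11, 12, 13, 14, 17, 8, 4]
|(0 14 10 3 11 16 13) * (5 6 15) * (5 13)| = 10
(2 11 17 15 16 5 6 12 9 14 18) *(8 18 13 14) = (2 11 17 15 16 5 6 12 9 8 18)(13 14) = [0, 1, 11, 3, 4, 6, 12, 7, 18, 8, 10, 17, 9, 14, 13, 16, 5, 15, 2]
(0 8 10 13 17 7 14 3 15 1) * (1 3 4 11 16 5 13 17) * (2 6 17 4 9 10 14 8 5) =(0 5 13 1)(2 6 17 7 8 14 9 10 4 11 16)(3 15) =[5, 0, 6, 15, 11, 13, 17, 8, 14, 10, 4, 16, 12, 1, 9, 3, 2, 7]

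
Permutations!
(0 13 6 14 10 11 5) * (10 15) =(0 13 6 14 15 10 11 5) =[13, 1, 2, 3, 4, 0, 14, 7, 8, 9, 11, 5, 12, 6, 15, 10]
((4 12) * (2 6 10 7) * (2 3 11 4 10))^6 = ((2 6)(3 11 4 12 10 7))^6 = (12)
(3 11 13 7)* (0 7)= [7, 1, 2, 11, 4, 5, 6, 3, 8, 9, 10, 13, 12, 0]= (0 7 3 11 13)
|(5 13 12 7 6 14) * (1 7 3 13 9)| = 6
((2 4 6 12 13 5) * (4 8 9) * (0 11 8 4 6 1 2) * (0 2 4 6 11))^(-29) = ((1 4)(2 6 12 13 5)(8 9 11))^(-29) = (1 4)(2 6 12 13 5)(8 9 11)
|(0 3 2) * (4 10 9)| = |(0 3 2)(4 10 9)| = 3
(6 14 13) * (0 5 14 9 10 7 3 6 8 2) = (0 5 14 13 8 2)(3 6 9 10 7) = [5, 1, 0, 6, 4, 14, 9, 3, 2, 10, 7, 11, 12, 8, 13]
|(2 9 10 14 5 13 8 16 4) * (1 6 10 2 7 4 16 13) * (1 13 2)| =|(16)(1 6 10 14 5 13 8 2 9)(4 7)| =18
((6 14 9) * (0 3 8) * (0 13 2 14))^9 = (0 3 8 13 2 14 9 6)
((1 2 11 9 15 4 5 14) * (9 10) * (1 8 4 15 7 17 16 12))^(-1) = ((1 2 11 10 9 7 17 16 12)(4 5 14 8))^(-1) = (1 12 16 17 7 9 10 11 2)(4 8 14 5)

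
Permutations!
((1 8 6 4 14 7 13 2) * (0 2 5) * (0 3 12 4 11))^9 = (0 8)(1 11)(2 6)(3 4 7 5 12 14 13)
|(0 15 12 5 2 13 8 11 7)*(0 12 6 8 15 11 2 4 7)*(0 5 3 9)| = 40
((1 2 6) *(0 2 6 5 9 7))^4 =((0 2 5 9 7)(1 6))^4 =(0 7 9 5 2)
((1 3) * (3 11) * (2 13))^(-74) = ((1 11 3)(2 13))^(-74) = (13)(1 11 3)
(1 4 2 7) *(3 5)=(1 4 2 7)(3 5)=[0, 4, 7, 5, 2, 3, 6, 1]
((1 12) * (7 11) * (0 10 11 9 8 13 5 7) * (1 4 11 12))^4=((0 10 12 4 11)(5 7 9 8 13))^4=(0 11 4 12 10)(5 13 8 9 7)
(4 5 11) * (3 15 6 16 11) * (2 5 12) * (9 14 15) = (2 5 3 9 14 15 6 16 11 4 12) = [0, 1, 5, 9, 12, 3, 16, 7, 8, 14, 10, 4, 2, 13, 15, 6, 11]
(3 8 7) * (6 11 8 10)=(3 10 6 11 8 7)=[0, 1, 2, 10, 4, 5, 11, 3, 7, 9, 6, 8]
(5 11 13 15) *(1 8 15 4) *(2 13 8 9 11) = (1 9 11 8 15 5 2 13 4) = [0, 9, 13, 3, 1, 2, 6, 7, 15, 11, 10, 8, 12, 4, 14, 5]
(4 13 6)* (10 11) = [0, 1, 2, 3, 13, 5, 4, 7, 8, 9, 11, 10, 12, 6] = (4 13 6)(10 11)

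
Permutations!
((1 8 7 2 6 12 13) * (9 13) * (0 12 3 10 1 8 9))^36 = ((0 12)(1 9 13 8 7 2 6 3 10))^36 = (13)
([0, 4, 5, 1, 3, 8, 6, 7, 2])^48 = [0, 1, 2, 3, 4, 5, 6, 7, 8]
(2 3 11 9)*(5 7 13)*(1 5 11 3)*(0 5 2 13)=[5, 2, 1, 3, 4, 7, 6, 0, 8, 13, 10, 9, 12, 11]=(0 5 7)(1 2)(9 13 11)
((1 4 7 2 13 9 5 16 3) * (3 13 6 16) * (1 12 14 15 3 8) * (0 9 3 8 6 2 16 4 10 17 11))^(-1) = (0 11 17 10 1 8 15 14 12 3 13 16 7 4 6 5 9)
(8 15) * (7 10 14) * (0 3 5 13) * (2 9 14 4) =(0 3 5 13)(2 9 14 7 10 4)(8 15) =[3, 1, 9, 5, 2, 13, 6, 10, 15, 14, 4, 11, 12, 0, 7, 8]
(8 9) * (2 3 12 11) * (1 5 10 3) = (1 5 10 3 12 11 2)(8 9) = [0, 5, 1, 12, 4, 10, 6, 7, 9, 8, 3, 2, 11]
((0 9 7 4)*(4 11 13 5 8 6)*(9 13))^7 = ((0 13 5 8 6 4)(7 11 9))^7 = (0 13 5 8 6 4)(7 11 9)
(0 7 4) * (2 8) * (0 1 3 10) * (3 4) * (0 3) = (0 7)(1 4)(2 8)(3 10) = [7, 4, 8, 10, 1, 5, 6, 0, 2, 9, 3]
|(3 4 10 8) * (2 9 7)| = 12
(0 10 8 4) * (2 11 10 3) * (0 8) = (0 3 2 11 10)(4 8) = [3, 1, 11, 2, 8, 5, 6, 7, 4, 9, 0, 10]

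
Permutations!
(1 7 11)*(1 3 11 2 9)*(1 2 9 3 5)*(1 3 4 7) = [0, 1, 4, 11, 7, 3, 6, 9, 8, 2, 10, 5] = (2 4 7 9)(3 11 5)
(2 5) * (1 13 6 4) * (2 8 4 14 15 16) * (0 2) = (0 2 5 8 4 1 13 6 14 15 16) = [2, 13, 5, 3, 1, 8, 14, 7, 4, 9, 10, 11, 12, 6, 15, 16, 0]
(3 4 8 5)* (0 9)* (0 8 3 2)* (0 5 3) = (0 9 8 3 4)(2 5) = [9, 1, 5, 4, 0, 2, 6, 7, 3, 8]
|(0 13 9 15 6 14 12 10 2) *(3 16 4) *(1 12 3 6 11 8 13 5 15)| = 55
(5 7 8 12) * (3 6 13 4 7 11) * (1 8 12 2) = (1 8 2)(3 6 13 4 7 12 5 11) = [0, 8, 1, 6, 7, 11, 13, 12, 2, 9, 10, 3, 5, 4]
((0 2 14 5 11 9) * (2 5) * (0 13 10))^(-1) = (0 10 13 9 11 5)(2 14) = ((0 5 11 9 13 10)(2 14))^(-1)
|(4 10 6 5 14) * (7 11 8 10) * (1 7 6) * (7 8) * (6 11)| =6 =|(1 8 10)(4 11 7 6 5 14)|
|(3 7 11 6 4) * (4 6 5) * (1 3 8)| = 7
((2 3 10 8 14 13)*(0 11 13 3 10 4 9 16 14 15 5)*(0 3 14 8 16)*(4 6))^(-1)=(0 9 4 6 3 5 15 8 16 10 2 13 11)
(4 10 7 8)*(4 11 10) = [0, 1, 2, 3, 4, 5, 6, 8, 11, 9, 7, 10] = (7 8 11 10)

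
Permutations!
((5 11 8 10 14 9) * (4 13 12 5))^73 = ((4 13 12 5 11 8 10 14 9))^73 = (4 13 12 5 11 8 10 14 9)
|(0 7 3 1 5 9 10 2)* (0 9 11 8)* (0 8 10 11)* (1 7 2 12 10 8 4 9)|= 4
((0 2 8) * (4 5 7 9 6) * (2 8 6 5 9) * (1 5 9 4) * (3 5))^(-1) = ((9)(0 8)(1 3 5 7 2 6))^(-1) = (9)(0 8)(1 6 2 7 5 3)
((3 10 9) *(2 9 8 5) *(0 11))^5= ((0 11)(2 9 3 10 8 5))^5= (0 11)(2 5 8 10 3 9)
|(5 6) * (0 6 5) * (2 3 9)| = |(0 6)(2 3 9)| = 6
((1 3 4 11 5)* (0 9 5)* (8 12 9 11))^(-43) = ((0 11)(1 3 4 8 12 9 5))^(-43) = (0 11)(1 5 9 12 8 4 3)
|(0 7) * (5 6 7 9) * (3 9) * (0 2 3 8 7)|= |(0 8 7 2 3 9 5 6)|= 8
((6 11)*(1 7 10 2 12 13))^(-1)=(1 13 12 2 10 7)(6 11)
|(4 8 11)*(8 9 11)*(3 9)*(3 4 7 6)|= |(3 9 11 7 6)|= 5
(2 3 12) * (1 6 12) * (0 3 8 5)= (0 3 1 6 12 2 8 5)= [3, 6, 8, 1, 4, 0, 12, 7, 5, 9, 10, 11, 2]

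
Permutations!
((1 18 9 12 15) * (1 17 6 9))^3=((1 18)(6 9 12 15 17))^3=(1 18)(6 15 9 17 12)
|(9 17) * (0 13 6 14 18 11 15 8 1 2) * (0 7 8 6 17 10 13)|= |(1 2 7 8)(6 14 18 11 15)(9 10 13 17)|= 20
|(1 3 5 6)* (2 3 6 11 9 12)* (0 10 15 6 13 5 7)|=13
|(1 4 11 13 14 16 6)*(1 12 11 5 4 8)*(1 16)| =8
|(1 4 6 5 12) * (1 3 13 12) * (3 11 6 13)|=|(1 4 13 12 11 6 5)|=7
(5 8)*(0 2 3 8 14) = (0 2 3 8 5 14) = [2, 1, 3, 8, 4, 14, 6, 7, 5, 9, 10, 11, 12, 13, 0]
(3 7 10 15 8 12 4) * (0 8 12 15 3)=(0 8 15 12 4)(3 7 10)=[8, 1, 2, 7, 0, 5, 6, 10, 15, 9, 3, 11, 4, 13, 14, 12]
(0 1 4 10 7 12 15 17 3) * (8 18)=[1, 4, 2, 0, 10, 5, 6, 12, 18, 9, 7, 11, 15, 13, 14, 17, 16, 3, 8]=(0 1 4 10 7 12 15 17 3)(8 18)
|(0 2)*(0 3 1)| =|(0 2 3 1)| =4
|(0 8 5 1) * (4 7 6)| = 12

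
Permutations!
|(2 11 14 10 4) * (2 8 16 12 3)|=|(2 11 14 10 4 8 16 12 3)|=9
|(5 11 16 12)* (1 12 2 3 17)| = 8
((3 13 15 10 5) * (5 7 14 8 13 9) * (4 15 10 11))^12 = (15)(7 8 10 14 13)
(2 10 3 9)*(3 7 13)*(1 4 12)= (1 4 12)(2 10 7 13 3 9)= [0, 4, 10, 9, 12, 5, 6, 13, 8, 2, 7, 11, 1, 3]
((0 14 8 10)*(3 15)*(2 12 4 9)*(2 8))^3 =(0 12 8 14 4 10 2 9)(3 15)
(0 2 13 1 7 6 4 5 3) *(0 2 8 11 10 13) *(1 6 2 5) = [8, 7, 0, 5, 1, 3, 4, 2, 11, 9, 13, 10, 12, 6] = (0 8 11 10 13 6 4 1 7 2)(3 5)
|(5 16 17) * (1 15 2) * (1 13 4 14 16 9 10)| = 11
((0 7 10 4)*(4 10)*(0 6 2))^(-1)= ((10)(0 7 4 6 2))^(-1)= (10)(0 2 6 4 7)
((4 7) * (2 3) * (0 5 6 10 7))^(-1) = (0 4 7 10 6 5)(2 3)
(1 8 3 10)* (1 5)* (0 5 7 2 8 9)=(0 5 1 9)(2 8 3 10 7)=[5, 9, 8, 10, 4, 1, 6, 2, 3, 0, 7]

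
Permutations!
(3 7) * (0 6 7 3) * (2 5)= (0 6 7)(2 5)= [6, 1, 5, 3, 4, 2, 7, 0]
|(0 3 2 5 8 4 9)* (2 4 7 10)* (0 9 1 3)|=|(1 3 4)(2 5 8 7 10)|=15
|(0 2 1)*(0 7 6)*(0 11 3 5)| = 8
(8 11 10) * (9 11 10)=(8 10)(9 11)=[0, 1, 2, 3, 4, 5, 6, 7, 10, 11, 8, 9]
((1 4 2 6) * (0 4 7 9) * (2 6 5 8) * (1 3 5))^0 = (9)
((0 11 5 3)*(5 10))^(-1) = (0 3 5 10 11)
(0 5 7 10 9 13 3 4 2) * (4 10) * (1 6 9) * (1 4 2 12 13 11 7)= (0 5 1 6 9 11 7 2)(3 10 4 12 13)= [5, 6, 0, 10, 12, 1, 9, 2, 8, 11, 4, 7, 13, 3]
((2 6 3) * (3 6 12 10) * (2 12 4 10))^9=(2 12 3 10 4)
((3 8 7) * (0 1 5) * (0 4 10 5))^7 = (0 1)(3 8 7)(4 10 5) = ((0 1)(3 8 7)(4 10 5))^7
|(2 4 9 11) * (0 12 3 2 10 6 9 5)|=|(0 12 3 2 4 5)(6 9 11 10)|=12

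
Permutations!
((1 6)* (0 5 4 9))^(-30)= (0 4)(5 9)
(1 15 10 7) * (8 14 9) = [0, 15, 2, 3, 4, 5, 6, 1, 14, 8, 7, 11, 12, 13, 9, 10] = (1 15 10 7)(8 14 9)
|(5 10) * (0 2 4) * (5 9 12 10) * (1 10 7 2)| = |(0 1 10 9 12 7 2 4)| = 8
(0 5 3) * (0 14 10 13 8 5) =(3 14 10 13 8 5) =[0, 1, 2, 14, 4, 3, 6, 7, 5, 9, 13, 11, 12, 8, 10]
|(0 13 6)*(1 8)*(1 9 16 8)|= |(0 13 6)(8 9 16)|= 3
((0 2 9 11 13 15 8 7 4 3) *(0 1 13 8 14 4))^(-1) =((0 2 9 11 8 7)(1 13 15 14 4 3))^(-1) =(0 7 8 11 9 2)(1 3 4 14 15 13)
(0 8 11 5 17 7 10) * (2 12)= (0 8 11 5 17 7 10)(2 12)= [8, 1, 12, 3, 4, 17, 6, 10, 11, 9, 0, 5, 2, 13, 14, 15, 16, 7]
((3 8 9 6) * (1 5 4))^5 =(1 4 5)(3 8 9 6)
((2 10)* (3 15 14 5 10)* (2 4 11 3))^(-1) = ((3 15 14 5 10 4 11))^(-1) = (3 11 4 10 5 14 15)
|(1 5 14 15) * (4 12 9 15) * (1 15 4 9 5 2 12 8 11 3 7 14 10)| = |(15)(1 2 12 5 10)(3 7 14 9 4 8 11)| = 35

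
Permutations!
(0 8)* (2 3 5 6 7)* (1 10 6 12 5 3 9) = [8, 10, 9, 3, 4, 12, 7, 2, 0, 1, 6, 11, 5] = (0 8)(1 10 6 7 2 9)(5 12)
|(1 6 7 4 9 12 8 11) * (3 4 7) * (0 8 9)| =14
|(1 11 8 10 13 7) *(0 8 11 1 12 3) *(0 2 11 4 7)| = 12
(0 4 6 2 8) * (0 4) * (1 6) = (1 6 2 8 4) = [0, 6, 8, 3, 1, 5, 2, 7, 4]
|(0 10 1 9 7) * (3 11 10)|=7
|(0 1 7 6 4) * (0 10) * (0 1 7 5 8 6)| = 6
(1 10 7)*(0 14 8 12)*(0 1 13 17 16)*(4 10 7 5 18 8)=(0 14 4 10 5 18 8 12 1 7 13 17 16)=[14, 7, 2, 3, 10, 18, 6, 13, 12, 9, 5, 11, 1, 17, 4, 15, 0, 16, 8]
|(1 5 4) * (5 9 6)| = |(1 9 6 5 4)| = 5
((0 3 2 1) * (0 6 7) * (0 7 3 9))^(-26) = ((0 9)(1 6 3 2))^(-26) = (9)(1 3)(2 6)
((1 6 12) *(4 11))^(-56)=(1 6 12)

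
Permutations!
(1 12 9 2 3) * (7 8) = (1 12 9 2 3)(7 8) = [0, 12, 3, 1, 4, 5, 6, 8, 7, 2, 10, 11, 9]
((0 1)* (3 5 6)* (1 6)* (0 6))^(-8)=(6)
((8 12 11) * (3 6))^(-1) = (3 6)(8 11 12)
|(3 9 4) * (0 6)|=6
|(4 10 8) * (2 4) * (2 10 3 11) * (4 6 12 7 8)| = 9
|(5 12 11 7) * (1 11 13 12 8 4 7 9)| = 12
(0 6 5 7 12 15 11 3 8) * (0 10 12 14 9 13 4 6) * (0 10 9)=(0 10 12 15 11 3 8 9 13 4 6 5 7 14)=[10, 1, 2, 8, 6, 7, 5, 14, 9, 13, 12, 3, 15, 4, 0, 11]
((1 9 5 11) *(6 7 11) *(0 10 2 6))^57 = (0 6 1)(2 11 5)(7 9 10)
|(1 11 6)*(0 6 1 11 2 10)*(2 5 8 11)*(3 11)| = |(0 6 2 10)(1 5 8 3 11)| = 20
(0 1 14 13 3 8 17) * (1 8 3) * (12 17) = (0 8 12 17)(1 14 13) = [8, 14, 2, 3, 4, 5, 6, 7, 12, 9, 10, 11, 17, 1, 13, 15, 16, 0]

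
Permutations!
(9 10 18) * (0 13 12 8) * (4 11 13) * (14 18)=(0 4 11 13 12 8)(9 10 14 18)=[4, 1, 2, 3, 11, 5, 6, 7, 0, 10, 14, 13, 8, 12, 18, 15, 16, 17, 9]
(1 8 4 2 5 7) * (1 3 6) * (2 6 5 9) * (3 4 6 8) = [0, 3, 9, 5, 8, 7, 1, 4, 6, 2] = (1 3 5 7 4 8 6)(2 9)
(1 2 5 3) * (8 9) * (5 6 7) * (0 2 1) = (0 2 6 7 5 3)(8 9) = [2, 1, 6, 0, 4, 3, 7, 5, 9, 8]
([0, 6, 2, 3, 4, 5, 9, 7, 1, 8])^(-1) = [0, 8, 2, 3, 4, 5, 1, 7, 9, 6]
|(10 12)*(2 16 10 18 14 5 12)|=12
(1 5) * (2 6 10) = [0, 5, 6, 3, 4, 1, 10, 7, 8, 9, 2] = (1 5)(2 6 10)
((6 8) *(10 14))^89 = (6 8)(10 14)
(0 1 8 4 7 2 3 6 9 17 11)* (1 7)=(0 7 2 3 6 9 17 11)(1 8 4)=[7, 8, 3, 6, 1, 5, 9, 2, 4, 17, 10, 0, 12, 13, 14, 15, 16, 11]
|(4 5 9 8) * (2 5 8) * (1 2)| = |(1 2 5 9)(4 8)| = 4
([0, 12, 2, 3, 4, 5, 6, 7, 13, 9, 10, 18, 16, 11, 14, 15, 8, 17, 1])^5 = (1 11 8 12 18 13 16)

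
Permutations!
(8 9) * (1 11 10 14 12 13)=(1 11 10 14 12 13)(8 9)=[0, 11, 2, 3, 4, 5, 6, 7, 9, 8, 14, 10, 13, 1, 12]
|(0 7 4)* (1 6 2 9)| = |(0 7 4)(1 6 2 9)| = 12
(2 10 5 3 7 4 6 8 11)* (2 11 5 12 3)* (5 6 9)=[0, 1, 10, 7, 9, 2, 8, 4, 6, 5, 12, 11, 3]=(2 10 12 3 7 4 9 5)(6 8)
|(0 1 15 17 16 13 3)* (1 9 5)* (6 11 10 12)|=36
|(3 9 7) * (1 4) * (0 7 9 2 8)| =10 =|(9)(0 7 3 2 8)(1 4)|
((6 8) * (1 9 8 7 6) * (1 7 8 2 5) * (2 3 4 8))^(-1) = ((1 9 3 4 8 7 6 2 5))^(-1) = (1 5 2 6 7 8 4 3 9)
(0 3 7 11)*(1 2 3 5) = (0 5 1 2 3 7 11) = [5, 2, 3, 7, 4, 1, 6, 11, 8, 9, 10, 0]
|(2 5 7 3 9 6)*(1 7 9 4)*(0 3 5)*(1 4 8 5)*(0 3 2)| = 14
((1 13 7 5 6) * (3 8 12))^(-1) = (1 6 5 7 13)(3 12 8)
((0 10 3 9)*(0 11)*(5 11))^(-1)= (0 11 5 9 3 10)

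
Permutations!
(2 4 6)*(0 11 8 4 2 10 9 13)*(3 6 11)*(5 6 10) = (0 3 10 9 13)(4 11 8)(5 6) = [3, 1, 2, 10, 11, 6, 5, 7, 4, 13, 9, 8, 12, 0]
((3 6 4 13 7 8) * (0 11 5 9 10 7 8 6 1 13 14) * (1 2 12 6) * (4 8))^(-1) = (0 14 4 13 1 7 10 9 5 11)(2 3 8 6 12)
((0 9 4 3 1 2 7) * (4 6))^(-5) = (0 4 2 9 3 7 6 1)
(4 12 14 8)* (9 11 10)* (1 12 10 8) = (1 12 14)(4 10 9 11 8) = [0, 12, 2, 3, 10, 5, 6, 7, 4, 11, 9, 8, 14, 13, 1]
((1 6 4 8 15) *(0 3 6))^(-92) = (0 1 15 8 4 6 3)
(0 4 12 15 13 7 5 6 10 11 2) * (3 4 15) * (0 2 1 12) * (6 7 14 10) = (0 15 13 14 10 11 1 12 3 4)(5 7) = [15, 12, 2, 4, 0, 7, 6, 5, 8, 9, 11, 1, 3, 14, 10, 13]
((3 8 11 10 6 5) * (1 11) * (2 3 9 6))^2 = (1 10 3)(2 8 11)(5 6 9)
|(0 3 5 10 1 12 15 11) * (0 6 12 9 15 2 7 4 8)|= 14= |(0 3 5 10 1 9 15 11 6 12 2 7 4 8)|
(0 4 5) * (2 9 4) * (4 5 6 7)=(0 2 9 5)(4 6 7)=[2, 1, 9, 3, 6, 0, 7, 4, 8, 5]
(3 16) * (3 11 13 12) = (3 16 11 13 12) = [0, 1, 2, 16, 4, 5, 6, 7, 8, 9, 10, 13, 3, 12, 14, 15, 11]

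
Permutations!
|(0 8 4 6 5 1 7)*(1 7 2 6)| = |(0 8 4 1 2 6 5 7)| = 8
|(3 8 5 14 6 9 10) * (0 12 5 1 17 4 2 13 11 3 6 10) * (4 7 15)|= 70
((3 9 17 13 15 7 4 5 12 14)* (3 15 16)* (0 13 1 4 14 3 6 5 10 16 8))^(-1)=((0 13 8)(1 4 10 16 6 5 12 3 9 17)(7 14 15))^(-1)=(0 8 13)(1 17 9 3 12 5 6 16 10 4)(7 15 14)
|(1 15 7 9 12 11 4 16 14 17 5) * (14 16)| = |(1 15 7 9 12 11 4 14 17 5)| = 10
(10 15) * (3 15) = (3 15 10) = [0, 1, 2, 15, 4, 5, 6, 7, 8, 9, 3, 11, 12, 13, 14, 10]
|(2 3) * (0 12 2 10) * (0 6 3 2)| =|(0 12)(3 10 6)| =6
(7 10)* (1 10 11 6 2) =(1 10 7 11 6 2) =[0, 10, 1, 3, 4, 5, 2, 11, 8, 9, 7, 6]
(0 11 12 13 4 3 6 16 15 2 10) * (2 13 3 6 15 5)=(0 11 12 3 15 13 4 6 16 5 2 10)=[11, 1, 10, 15, 6, 2, 16, 7, 8, 9, 0, 12, 3, 4, 14, 13, 5]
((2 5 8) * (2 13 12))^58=(2 13 5 12 8)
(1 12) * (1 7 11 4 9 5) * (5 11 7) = (1 12 5)(4 9 11) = [0, 12, 2, 3, 9, 1, 6, 7, 8, 11, 10, 4, 5]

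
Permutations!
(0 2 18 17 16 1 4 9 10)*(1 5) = (0 2 18 17 16 5 1 4 9 10) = [2, 4, 18, 3, 9, 1, 6, 7, 8, 10, 0, 11, 12, 13, 14, 15, 5, 16, 17]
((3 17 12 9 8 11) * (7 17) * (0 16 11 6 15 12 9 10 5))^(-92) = (0 5 10 12 15 6 8 9 17 7 3 11 16)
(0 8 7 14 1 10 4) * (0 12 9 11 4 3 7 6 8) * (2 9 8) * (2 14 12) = (1 10 3 7 12 8 6 14)(2 9 11 4) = [0, 10, 9, 7, 2, 5, 14, 12, 6, 11, 3, 4, 8, 13, 1]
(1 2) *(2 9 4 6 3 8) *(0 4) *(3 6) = (0 4 3 8 2 1 9) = [4, 9, 1, 8, 3, 5, 6, 7, 2, 0]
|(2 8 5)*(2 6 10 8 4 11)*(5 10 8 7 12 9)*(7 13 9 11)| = |(2 4 7 12 11)(5 6 8 10 13 9)| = 30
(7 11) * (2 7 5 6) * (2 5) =(2 7 11)(5 6) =[0, 1, 7, 3, 4, 6, 5, 11, 8, 9, 10, 2]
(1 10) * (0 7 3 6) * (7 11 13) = [11, 10, 2, 6, 4, 5, 0, 3, 8, 9, 1, 13, 12, 7] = (0 11 13 7 3 6)(1 10)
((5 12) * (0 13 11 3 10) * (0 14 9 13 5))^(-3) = ((0 5 12)(3 10 14 9 13 11))^(-3) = (3 9)(10 13)(11 14)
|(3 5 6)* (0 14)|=|(0 14)(3 5 6)|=6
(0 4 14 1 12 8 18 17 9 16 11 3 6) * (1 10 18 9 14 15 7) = (0 4 15 7 1 12 8 9 16 11 3 6)(10 18 17 14) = [4, 12, 2, 6, 15, 5, 0, 1, 9, 16, 18, 3, 8, 13, 10, 7, 11, 14, 17]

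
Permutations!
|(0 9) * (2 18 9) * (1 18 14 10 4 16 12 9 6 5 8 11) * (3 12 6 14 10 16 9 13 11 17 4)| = |(0 2 10 3 12 13 11 1 18 14 16 6 5 8 17 4 9)| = 17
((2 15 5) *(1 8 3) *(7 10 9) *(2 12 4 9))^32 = ((1 8 3)(2 15 5 12 4 9 7 10))^32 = (15)(1 3 8)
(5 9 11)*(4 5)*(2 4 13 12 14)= (2 4 5 9 11 13 12 14)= [0, 1, 4, 3, 5, 9, 6, 7, 8, 11, 10, 13, 14, 12, 2]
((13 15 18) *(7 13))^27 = (7 18 15 13)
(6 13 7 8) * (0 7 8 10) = [7, 1, 2, 3, 4, 5, 13, 10, 6, 9, 0, 11, 12, 8] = (0 7 10)(6 13 8)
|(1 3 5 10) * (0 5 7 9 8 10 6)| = |(0 5 6)(1 3 7 9 8 10)| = 6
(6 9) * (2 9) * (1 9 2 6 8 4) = (1 9 8 4) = [0, 9, 2, 3, 1, 5, 6, 7, 4, 8]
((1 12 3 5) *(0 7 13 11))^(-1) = (0 11 13 7)(1 5 3 12)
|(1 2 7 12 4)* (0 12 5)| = |(0 12 4 1 2 7 5)| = 7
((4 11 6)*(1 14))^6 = (14)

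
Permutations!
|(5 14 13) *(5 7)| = |(5 14 13 7)| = 4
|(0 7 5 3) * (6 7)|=5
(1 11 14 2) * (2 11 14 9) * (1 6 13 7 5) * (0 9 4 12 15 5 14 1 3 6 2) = (0 9)(3 6 13 7 14 11 4 12 15 5) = [9, 1, 2, 6, 12, 3, 13, 14, 8, 0, 10, 4, 15, 7, 11, 5]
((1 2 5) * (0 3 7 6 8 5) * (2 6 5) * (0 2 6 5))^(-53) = ((0 3 7)(1 5)(6 8))^(-53) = (0 3 7)(1 5)(6 8)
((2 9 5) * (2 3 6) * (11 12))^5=(11 12)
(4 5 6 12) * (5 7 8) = (4 7 8 5 6 12) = [0, 1, 2, 3, 7, 6, 12, 8, 5, 9, 10, 11, 4]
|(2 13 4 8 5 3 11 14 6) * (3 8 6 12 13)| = |(2 3 11 14 12 13 4 6)(5 8)| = 8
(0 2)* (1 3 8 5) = (0 2)(1 3 8 5) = [2, 3, 0, 8, 4, 1, 6, 7, 5]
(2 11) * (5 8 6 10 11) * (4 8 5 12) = (2 12 4 8 6 10 11) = [0, 1, 12, 3, 8, 5, 10, 7, 6, 9, 11, 2, 4]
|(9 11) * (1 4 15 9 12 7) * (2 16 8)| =|(1 4 15 9 11 12 7)(2 16 8)| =21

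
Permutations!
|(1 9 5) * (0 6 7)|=3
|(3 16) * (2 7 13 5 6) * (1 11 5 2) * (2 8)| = 4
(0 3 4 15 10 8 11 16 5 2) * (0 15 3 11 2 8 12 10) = (0 11 16 5 8 2 15)(3 4)(10 12) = [11, 1, 15, 4, 3, 8, 6, 7, 2, 9, 12, 16, 10, 13, 14, 0, 5]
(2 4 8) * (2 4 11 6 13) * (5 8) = [0, 1, 11, 3, 5, 8, 13, 7, 4, 9, 10, 6, 12, 2] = (2 11 6 13)(4 5 8)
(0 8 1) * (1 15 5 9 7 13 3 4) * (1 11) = (0 8 15 5 9 7 13 3 4 11 1) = [8, 0, 2, 4, 11, 9, 6, 13, 15, 7, 10, 1, 12, 3, 14, 5]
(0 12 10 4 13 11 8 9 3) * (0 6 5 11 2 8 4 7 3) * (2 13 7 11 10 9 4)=(13)(0 12 9)(2 8 4 7 3 6 5 10 11)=[12, 1, 8, 6, 7, 10, 5, 3, 4, 0, 11, 2, 9, 13]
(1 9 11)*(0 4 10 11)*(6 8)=[4, 9, 2, 3, 10, 5, 8, 7, 6, 0, 11, 1]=(0 4 10 11 1 9)(6 8)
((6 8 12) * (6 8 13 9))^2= (6 9 13)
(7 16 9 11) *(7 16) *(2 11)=(2 11 16 9)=[0, 1, 11, 3, 4, 5, 6, 7, 8, 2, 10, 16, 12, 13, 14, 15, 9]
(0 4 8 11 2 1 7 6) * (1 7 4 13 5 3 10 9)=(0 13 5 3 10 9 1 4 8 11 2 7 6)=[13, 4, 7, 10, 8, 3, 0, 6, 11, 1, 9, 2, 12, 5]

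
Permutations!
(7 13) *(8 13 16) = (7 16 8 13) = [0, 1, 2, 3, 4, 5, 6, 16, 13, 9, 10, 11, 12, 7, 14, 15, 8]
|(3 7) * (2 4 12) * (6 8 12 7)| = 7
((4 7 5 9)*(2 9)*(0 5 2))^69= ((0 5)(2 9 4 7))^69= (0 5)(2 9 4 7)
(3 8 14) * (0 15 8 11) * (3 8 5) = (0 15 5 3 11)(8 14) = [15, 1, 2, 11, 4, 3, 6, 7, 14, 9, 10, 0, 12, 13, 8, 5]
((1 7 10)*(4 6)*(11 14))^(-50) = ((1 7 10)(4 6)(11 14))^(-50) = (14)(1 7 10)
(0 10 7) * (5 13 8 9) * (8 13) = (13)(0 10 7)(5 8 9) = [10, 1, 2, 3, 4, 8, 6, 0, 9, 5, 7, 11, 12, 13]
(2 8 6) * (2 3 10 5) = [0, 1, 8, 10, 4, 2, 3, 7, 6, 9, 5] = (2 8 6 3 10 5)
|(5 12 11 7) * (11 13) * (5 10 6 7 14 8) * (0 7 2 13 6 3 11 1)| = |(0 7 10 3 11 14 8 5 12 6 2 13 1)| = 13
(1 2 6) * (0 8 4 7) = (0 8 4 7)(1 2 6) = [8, 2, 6, 3, 7, 5, 1, 0, 4]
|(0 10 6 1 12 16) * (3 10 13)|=8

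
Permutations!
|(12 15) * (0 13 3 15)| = |(0 13 3 15 12)| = 5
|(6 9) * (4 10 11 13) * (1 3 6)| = |(1 3 6 9)(4 10 11 13)| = 4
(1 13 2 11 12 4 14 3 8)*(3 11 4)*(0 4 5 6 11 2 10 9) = (0 4 14 2 5 6 11 12 3 8 1 13 10 9) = [4, 13, 5, 8, 14, 6, 11, 7, 1, 0, 9, 12, 3, 10, 2]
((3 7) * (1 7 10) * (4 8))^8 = ((1 7 3 10)(4 8))^8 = (10)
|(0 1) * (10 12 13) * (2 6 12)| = |(0 1)(2 6 12 13 10)| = 10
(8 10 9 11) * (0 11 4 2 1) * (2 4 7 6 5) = (0 11 8 10 9 7 6 5 2 1) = [11, 0, 1, 3, 4, 2, 5, 6, 10, 7, 9, 8]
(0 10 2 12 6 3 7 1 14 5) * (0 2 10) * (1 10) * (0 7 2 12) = (0 7 10 1 14 5 12 6 3 2) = [7, 14, 0, 2, 4, 12, 3, 10, 8, 9, 1, 11, 6, 13, 5]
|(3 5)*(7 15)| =|(3 5)(7 15)| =2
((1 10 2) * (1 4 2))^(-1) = ((1 10)(2 4))^(-1) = (1 10)(2 4)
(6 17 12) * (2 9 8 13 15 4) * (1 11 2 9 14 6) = (1 11 2 14 6 17 12)(4 9 8 13 15) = [0, 11, 14, 3, 9, 5, 17, 7, 13, 8, 10, 2, 1, 15, 6, 4, 16, 12]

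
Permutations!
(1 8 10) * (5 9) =(1 8 10)(5 9) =[0, 8, 2, 3, 4, 9, 6, 7, 10, 5, 1]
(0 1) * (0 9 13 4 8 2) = (0 1 9 13 4 8 2) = [1, 9, 0, 3, 8, 5, 6, 7, 2, 13, 10, 11, 12, 4]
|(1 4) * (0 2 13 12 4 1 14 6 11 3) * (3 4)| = |(0 2 13 12 3)(4 14 6 11)| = 20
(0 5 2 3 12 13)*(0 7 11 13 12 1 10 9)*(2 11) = (0 5 11 13 7 2 3 1 10 9) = [5, 10, 3, 1, 4, 11, 6, 2, 8, 0, 9, 13, 12, 7]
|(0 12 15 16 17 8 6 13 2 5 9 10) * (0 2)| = 8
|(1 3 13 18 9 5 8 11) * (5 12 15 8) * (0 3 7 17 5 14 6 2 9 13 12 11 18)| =|(0 3 12 15 8 18 13)(1 7 17 5 14 6 2 9 11)| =63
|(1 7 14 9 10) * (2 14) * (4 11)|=6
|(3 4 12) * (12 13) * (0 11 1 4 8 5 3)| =6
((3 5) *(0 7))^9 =(0 7)(3 5)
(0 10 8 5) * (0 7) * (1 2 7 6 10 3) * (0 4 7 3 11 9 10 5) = (0 11 9 10 8)(1 2 3)(4 7)(5 6) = [11, 2, 3, 1, 7, 6, 5, 4, 0, 10, 8, 9]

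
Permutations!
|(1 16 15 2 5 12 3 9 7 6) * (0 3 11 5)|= |(0 3 9 7 6 1 16 15 2)(5 12 11)|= 9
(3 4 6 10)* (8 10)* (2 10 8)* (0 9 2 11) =(0 9 2 10 3 4 6 11) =[9, 1, 10, 4, 6, 5, 11, 7, 8, 2, 3, 0]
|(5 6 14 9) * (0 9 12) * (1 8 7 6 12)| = |(0 9 5 12)(1 8 7 6 14)| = 20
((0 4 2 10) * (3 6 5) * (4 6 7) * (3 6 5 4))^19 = ((0 5 6 4 2 10)(3 7))^19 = (0 5 6 4 2 10)(3 7)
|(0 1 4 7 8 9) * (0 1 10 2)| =|(0 10 2)(1 4 7 8 9)| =15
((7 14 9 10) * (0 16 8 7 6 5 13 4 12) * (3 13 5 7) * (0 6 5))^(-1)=((0 16 8 3 13 4 12 6 7 14 9 10 5))^(-1)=(0 5 10 9 14 7 6 12 4 13 3 8 16)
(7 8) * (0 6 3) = (0 6 3)(7 8) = [6, 1, 2, 0, 4, 5, 3, 8, 7]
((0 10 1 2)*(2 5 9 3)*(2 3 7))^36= (0 10 1 5 9 7 2)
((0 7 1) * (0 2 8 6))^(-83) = ((0 7 1 2 8 6))^(-83) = (0 7 1 2 8 6)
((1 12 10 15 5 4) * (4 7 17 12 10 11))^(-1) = ((1 10 15 5 7 17 12 11 4))^(-1) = (1 4 11 12 17 7 5 15 10)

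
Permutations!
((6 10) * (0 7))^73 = ((0 7)(6 10))^73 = (0 7)(6 10)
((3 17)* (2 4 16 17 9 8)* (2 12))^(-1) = (2 12 8 9 3 17 16 4)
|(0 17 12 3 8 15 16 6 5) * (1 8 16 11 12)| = |(0 17 1 8 15 11 12 3 16 6 5)| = 11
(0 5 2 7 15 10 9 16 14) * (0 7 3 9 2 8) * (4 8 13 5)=(0 4 8)(2 3 9 16 14 7 15 10)(5 13)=[4, 1, 3, 9, 8, 13, 6, 15, 0, 16, 2, 11, 12, 5, 7, 10, 14]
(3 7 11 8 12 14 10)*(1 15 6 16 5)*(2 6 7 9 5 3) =(1 15 7 11 8 12 14 10 2 6 16 3 9 5) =[0, 15, 6, 9, 4, 1, 16, 11, 12, 5, 2, 8, 14, 13, 10, 7, 3]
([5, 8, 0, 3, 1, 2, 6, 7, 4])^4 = [5, 8, 0, 3, 1, 2, 6, 7, 4]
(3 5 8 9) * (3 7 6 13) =(3 5 8 9 7 6 13) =[0, 1, 2, 5, 4, 8, 13, 6, 9, 7, 10, 11, 12, 3]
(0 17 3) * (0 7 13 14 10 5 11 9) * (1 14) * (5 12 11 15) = (0 17 3 7 13 1 14 10 12 11 9)(5 15) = [17, 14, 2, 7, 4, 15, 6, 13, 8, 0, 12, 9, 11, 1, 10, 5, 16, 3]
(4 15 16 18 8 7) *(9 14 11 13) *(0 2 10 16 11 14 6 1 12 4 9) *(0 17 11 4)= (0 2 10 16 18 8 7 9 6 1 12)(4 15)(11 13 17)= [2, 12, 10, 3, 15, 5, 1, 9, 7, 6, 16, 13, 0, 17, 14, 4, 18, 11, 8]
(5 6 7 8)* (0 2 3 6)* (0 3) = (0 2)(3 6 7 8 5) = [2, 1, 0, 6, 4, 3, 7, 8, 5]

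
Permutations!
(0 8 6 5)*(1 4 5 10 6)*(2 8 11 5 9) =(0 11 5)(1 4 9 2 8)(6 10) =[11, 4, 8, 3, 9, 0, 10, 7, 1, 2, 6, 5]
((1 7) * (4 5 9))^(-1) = (1 7)(4 9 5)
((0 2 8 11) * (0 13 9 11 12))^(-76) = ((0 2 8 12)(9 11 13))^(-76) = (9 13 11)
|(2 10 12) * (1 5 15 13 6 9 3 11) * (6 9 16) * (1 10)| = |(1 5 15 13 9 3 11 10 12 2)(6 16)| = 10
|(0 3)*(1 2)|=|(0 3)(1 2)|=2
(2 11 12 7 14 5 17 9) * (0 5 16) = [5, 1, 11, 3, 4, 17, 6, 14, 8, 2, 10, 12, 7, 13, 16, 15, 0, 9] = (0 5 17 9 2 11 12 7 14 16)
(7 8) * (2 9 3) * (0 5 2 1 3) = (0 5 2 9)(1 3)(7 8) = [5, 3, 9, 1, 4, 2, 6, 8, 7, 0]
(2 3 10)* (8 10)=[0, 1, 3, 8, 4, 5, 6, 7, 10, 9, 2]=(2 3 8 10)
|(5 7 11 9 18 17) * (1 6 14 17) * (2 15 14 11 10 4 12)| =45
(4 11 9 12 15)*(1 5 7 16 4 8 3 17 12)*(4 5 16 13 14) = [0, 16, 2, 17, 11, 7, 6, 13, 3, 1, 10, 9, 15, 14, 4, 8, 5, 12] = (1 16 5 7 13 14 4 11 9)(3 17 12 15 8)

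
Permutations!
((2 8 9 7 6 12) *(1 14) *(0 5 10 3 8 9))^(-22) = (14)(0 3 5 8 10)(2 6 9 12 7)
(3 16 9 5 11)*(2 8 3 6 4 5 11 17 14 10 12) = (2 8 3 16 9 11 6 4 5 17 14 10 12) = [0, 1, 8, 16, 5, 17, 4, 7, 3, 11, 12, 6, 2, 13, 10, 15, 9, 14]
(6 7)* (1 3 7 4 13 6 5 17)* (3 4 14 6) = (1 4 13 3 7 5 17)(6 14) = [0, 4, 2, 7, 13, 17, 14, 5, 8, 9, 10, 11, 12, 3, 6, 15, 16, 1]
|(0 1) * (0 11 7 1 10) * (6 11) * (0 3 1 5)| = |(0 10 3 1 6 11 7 5)| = 8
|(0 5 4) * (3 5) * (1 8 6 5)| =7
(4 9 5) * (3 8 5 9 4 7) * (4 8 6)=(9)(3 6 4 8 5 7)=[0, 1, 2, 6, 8, 7, 4, 3, 5, 9]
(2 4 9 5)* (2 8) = (2 4 9 5 8) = [0, 1, 4, 3, 9, 8, 6, 7, 2, 5]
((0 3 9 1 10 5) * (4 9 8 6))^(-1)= (0 5 10 1 9 4 6 8 3)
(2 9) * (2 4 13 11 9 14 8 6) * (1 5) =(1 5)(2 14 8 6)(4 13 11 9) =[0, 5, 14, 3, 13, 1, 2, 7, 6, 4, 10, 9, 12, 11, 8]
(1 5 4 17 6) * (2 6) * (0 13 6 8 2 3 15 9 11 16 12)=(0 13 6 1 5 4 17 3 15 9 11 16 12)(2 8)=[13, 5, 8, 15, 17, 4, 1, 7, 2, 11, 10, 16, 0, 6, 14, 9, 12, 3]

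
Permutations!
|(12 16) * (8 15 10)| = 6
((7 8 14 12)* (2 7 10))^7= ((2 7 8 14 12 10))^7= (2 7 8 14 12 10)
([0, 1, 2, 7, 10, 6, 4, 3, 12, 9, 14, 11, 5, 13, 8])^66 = [0, 1, 2, 3, 8, 10, 14, 7, 6, 9, 12, 11, 4, 13, 5]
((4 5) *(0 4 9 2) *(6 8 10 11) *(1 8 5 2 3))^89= ((0 4 2)(1 8 10 11 6 5 9 3))^89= (0 2 4)(1 8 10 11 6 5 9 3)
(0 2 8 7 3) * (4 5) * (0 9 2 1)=(0 1)(2 8 7 3 9)(4 5)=[1, 0, 8, 9, 5, 4, 6, 3, 7, 2]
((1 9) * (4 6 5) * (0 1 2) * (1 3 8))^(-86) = (0 9 8)(1 3 2)(4 6 5)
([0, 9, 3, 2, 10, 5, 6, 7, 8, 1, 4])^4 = (10)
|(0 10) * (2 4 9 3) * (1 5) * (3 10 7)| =|(0 7 3 2 4 9 10)(1 5)| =14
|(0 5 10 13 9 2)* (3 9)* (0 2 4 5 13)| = |(0 13 3 9 4 5 10)| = 7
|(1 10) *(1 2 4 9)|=5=|(1 10 2 4 9)|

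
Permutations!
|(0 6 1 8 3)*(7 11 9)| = 15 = |(0 6 1 8 3)(7 11 9)|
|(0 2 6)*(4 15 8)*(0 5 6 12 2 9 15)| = 10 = |(0 9 15 8 4)(2 12)(5 6)|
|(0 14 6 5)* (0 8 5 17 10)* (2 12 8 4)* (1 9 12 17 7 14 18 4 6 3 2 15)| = |(0 18 4 15 1 9 12 8 5 6 7 14 3 2 17 10)| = 16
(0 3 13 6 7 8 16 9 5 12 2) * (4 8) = (0 3 13 6 7 4 8 16 9 5 12 2) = [3, 1, 0, 13, 8, 12, 7, 4, 16, 5, 10, 11, 2, 6, 14, 15, 9]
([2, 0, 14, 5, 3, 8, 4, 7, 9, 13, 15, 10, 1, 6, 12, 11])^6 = [2, 0, 14, 4, 6, 3, 13, 7, 5, 8, 10, 11, 1, 9, 12, 15]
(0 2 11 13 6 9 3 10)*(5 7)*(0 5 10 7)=(0 2 11 13 6 9 3 7 10 5)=[2, 1, 11, 7, 4, 0, 9, 10, 8, 3, 5, 13, 12, 6]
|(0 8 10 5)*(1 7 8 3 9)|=|(0 3 9 1 7 8 10 5)|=8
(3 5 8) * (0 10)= (0 10)(3 5 8)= [10, 1, 2, 5, 4, 8, 6, 7, 3, 9, 0]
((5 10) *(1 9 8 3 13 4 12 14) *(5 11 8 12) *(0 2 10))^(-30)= ((0 2 10 11 8 3 13 4 5)(1 9 12 14))^(-30)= (0 13 11)(1 12)(2 4 8)(3 10 5)(9 14)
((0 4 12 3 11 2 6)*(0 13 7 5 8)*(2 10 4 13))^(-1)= ((0 13 7 5 8)(2 6)(3 11 10 4 12))^(-1)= (0 8 5 7 13)(2 6)(3 12 4 10 11)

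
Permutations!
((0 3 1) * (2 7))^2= (7)(0 1 3)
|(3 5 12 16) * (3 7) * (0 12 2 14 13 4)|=|(0 12 16 7 3 5 2 14 13 4)|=10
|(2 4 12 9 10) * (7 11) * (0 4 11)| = |(0 4 12 9 10 2 11 7)| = 8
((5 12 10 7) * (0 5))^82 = (0 12 7 5 10)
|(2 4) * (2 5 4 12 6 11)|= 4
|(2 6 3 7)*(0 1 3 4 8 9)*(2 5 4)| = 8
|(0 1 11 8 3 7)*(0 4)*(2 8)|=8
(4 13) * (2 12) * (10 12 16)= [0, 1, 16, 3, 13, 5, 6, 7, 8, 9, 12, 11, 2, 4, 14, 15, 10]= (2 16 10 12)(4 13)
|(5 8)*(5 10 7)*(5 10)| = 2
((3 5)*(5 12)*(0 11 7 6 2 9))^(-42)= (12)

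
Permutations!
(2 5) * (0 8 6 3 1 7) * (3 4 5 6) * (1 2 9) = (0 8 3 2 6 4 5 9 1 7) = [8, 7, 6, 2, 5, 9, 4, 0, 3, 1]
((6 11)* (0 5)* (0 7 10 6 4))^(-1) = ((0 5 7 10 6 11 4))^(-1) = (0 4 11 6 10 7 5)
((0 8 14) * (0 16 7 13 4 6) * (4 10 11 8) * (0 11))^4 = (0 8 13 6 16)(4 14 10 11 7)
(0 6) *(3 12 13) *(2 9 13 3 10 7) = (0 6)(2 9 13 10 7)(3 12) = [6, 1, 9, 12, 4, 5, 0, 2, 8, 13, 7, 11, 3, 10]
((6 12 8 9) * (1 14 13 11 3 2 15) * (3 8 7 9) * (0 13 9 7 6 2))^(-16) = ((0 13 11 8 3)(1 14 9 2 15)(6 12))^(-16) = (0 3 8 11 13)(1 15 2 9 14)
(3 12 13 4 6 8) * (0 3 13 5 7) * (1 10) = [3, 10, 2, 12, 6, 7, 8, 0, 13, 9, 1, 11, 5, 4] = (0 3 12 5 7)(1 10)(4 6 8 13)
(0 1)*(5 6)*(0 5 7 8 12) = (0 1 5 6 7 8 12) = [1, 5, 2, 3, 4, 6, 7, 8, 12, 9, 10, 11, 0]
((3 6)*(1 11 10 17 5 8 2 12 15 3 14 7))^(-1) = (1 7 14 6 3 15 12 2 8 5 17 10 11)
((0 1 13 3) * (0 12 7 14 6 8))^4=((0 1 13 3 12 7 14 6 8))^4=(0 12 8 3 6 13 14 1 7)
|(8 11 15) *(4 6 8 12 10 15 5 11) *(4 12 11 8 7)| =|(4 6 7)(5 8 12 10 15 11)| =6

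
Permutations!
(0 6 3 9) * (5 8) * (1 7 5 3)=[6, 7, 2, 9, 4, 8, 1, 5, 3, 0]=(0 6 1 7 5 8 3 9)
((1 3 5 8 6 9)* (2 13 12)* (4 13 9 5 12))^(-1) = (1 9 2 12 3)(4 13)(5 6 8)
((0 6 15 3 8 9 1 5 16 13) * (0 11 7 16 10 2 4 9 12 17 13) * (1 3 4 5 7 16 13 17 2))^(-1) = (17)(0 16 11 13 7 1 10 5 2 12 8 3 9 4 15 6)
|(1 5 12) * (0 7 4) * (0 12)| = 6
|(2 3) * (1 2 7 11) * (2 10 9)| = |(1 10 9 2 3 7 11)| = 7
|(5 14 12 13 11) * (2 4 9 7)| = 20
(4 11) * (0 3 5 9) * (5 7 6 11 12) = [3, 1, 2, 7, 12, 9, 11, 6, 8, 0, 10, 4, 5] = (0 3 7 6 11 4 12 5 9)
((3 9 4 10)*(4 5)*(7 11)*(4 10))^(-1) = ((3 9 5 10)(7 11))^(-1) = (3 10 5 9)(7 11)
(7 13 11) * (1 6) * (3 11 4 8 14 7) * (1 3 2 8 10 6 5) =(1 5)(2 8 14 7 13 4 10 6 3 11) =[0, 5, 8, 11, 10, 1, 3, 13, 14, 9, 6, 2, 12, 4, 7]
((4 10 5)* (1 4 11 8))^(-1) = ((1 4 10 5 11 8))^(-1) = (1 8 11 5 10 4)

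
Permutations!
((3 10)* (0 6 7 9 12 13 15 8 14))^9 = ((0 6 7 9 12 13 15 8 14)(3 10))^9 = (15)(3 10)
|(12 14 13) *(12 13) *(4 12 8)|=4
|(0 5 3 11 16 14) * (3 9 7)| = |(0 5 9 7 3 11 16 14)| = 8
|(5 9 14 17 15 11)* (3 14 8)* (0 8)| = 9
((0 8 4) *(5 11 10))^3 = (11)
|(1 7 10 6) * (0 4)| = 4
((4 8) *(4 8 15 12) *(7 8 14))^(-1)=((4 15 12)(7 8 14))^(-1)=(4 12 15)(7 14 8)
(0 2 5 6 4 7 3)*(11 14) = (0 2 5 6 4 7 3)(11 14) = [2, 1, 5, 0, 7, 6, 4, 3, 8, 9, 10, 14, 12, 13, 11]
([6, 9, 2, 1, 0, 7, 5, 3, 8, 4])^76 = (0 3)(1 6)(4 7)(5 9)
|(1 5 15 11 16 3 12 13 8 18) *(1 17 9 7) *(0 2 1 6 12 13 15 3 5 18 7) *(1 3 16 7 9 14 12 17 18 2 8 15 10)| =12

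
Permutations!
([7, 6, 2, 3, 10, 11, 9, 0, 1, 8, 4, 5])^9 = (0 7)(1 6 9 8)(4 10)(5 11)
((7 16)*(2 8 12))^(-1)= ((2 8 12)(7 16))^(-1)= (2 12 8)(7 16)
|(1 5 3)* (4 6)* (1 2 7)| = 10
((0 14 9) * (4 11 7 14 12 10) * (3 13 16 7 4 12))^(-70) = (16)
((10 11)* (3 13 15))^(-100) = ((3 13 15)(10 11))^(-100) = (3 15 13)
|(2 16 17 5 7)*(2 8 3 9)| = |(2 16 17 5 7 8 3 9)| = 8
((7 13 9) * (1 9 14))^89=(1 14 13 7 9)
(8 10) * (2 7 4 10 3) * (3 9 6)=(2 7 4 10 8 9 6 3)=[0, 1, 7, 2, 10, 5, 3, 4, 9, 6, 8]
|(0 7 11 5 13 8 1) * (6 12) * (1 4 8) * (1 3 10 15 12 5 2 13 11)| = 18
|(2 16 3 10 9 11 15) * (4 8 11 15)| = 6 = |(2 16 3 10 9 15)(4 8 11)|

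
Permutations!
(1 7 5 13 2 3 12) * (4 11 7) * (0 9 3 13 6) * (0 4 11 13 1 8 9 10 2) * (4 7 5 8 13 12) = (0 10 2 1 11 5 6 7 8 9 3 4 12 13) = [10, 11, 1, 4, 12, 6, 7, 8, 9, 3, 2, 5, 13, 0]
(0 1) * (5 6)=[1, 0, 2, 3, 4, 6, 5]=(0 1)(5 6)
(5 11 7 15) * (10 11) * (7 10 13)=(5 13 7 15)(10 11)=[0, 1, 2, 3, 4, 13, 6, 15, 8, 9, 11, 10, 12, 7, 14, 5]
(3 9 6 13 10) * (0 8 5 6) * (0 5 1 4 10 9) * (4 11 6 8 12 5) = (0 12 5 8 1 11 6 13 9 4 10 3) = [12, 11, 2, 0, 10, 8, 13, 7, 1, 4, 3, 6, 5, 9]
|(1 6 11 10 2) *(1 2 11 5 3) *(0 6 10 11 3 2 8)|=15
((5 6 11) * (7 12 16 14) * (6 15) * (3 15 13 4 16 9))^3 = (3 11 4 7)(5 16 12 15)(6 13 14 9)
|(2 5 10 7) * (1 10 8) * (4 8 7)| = 12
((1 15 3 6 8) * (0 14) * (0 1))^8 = ((0 14 1 15 3 6 8))^8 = (0 14 1 15 3 6 8)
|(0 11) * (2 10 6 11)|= |(0 2 10 6 11)|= 5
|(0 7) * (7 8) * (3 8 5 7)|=|(0 5 7)(3 8)|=6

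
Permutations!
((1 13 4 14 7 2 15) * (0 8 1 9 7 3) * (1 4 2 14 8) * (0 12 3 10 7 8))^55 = ((0 1 13 2 15 9 8 4)(3 12)(7 14 10))^55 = (0 4 8 9 15 2 13 1)(3 12)(7 14 10)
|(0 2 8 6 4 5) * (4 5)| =5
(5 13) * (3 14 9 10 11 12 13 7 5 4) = (3 14 9 10 11 12 13 4)(5 7) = [0, 1, 2, 14, 3, 7, 6, 5, 8, 10, 11, 12, 13, 4, 9]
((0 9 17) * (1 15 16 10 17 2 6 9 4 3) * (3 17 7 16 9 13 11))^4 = ((0 4 17)(1 15 9 2 6 13 11 3)(7 16 10))^4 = (0 4 17)(1 6)(2 3)(7 16 10)(9 11)(13 15)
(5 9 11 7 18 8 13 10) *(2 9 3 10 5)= (2 9 11 7 18 8 13 5 3 10)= [0, 1, 9, 10, 4, 3, 6, 18, 13, 11, 2, 7, 12, 5, 14, 15, 16, 17, 8]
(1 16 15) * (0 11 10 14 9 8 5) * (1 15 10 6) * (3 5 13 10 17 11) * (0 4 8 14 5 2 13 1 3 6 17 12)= (0 6 3 2 13 10 5 4 8 1 16 12)(9 14)(11 17)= [6, 16, 13, 2, 8, 4, 3, 7, 1, 14, 5, 17, 0, 10, 9, 15, 12, 11]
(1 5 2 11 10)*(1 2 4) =(1 5 4)(2 11 10) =[0, 5, 11, 3, 1, 4, 6, 7, 8, 9, 2, 10]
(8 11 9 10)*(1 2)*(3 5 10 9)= (1 2)(3 5 10 8 11)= [0, 2, 1, 5, 4, 10, 6, 7, 11, 9, 8, 3]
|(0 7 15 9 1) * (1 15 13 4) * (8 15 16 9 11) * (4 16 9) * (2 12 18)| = |(0 7 13 16 4 1)(2 12 18)(8 15 11)| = 6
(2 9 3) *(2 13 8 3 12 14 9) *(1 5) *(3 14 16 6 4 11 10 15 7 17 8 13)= (1 5)(4 11 10 15 7 17 8 14 9 12 16 6)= [0, 5, 2, 3, 11, 1, 4, 17, 14, 12, 15, 10, 16, 13, 9, 7, 6, 8]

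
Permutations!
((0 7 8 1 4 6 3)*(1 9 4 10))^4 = (10)(0 4 7 6 8 3 9)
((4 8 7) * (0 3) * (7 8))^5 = (8)(0 3)(4 7)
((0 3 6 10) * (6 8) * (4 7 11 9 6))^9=(11)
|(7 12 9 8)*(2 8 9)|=|(2 8 7 12)|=4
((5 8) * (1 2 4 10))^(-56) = (10)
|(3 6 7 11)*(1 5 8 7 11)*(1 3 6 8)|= 6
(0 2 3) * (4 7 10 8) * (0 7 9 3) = [2, 1, 0, 7, 9, 5, 6, 10, 4, 3, 8] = (0 2)(3 7 10 8 4 9)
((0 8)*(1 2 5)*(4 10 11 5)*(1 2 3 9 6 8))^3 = (0 9)(1 6)(2 11 4 5 10)(3 8)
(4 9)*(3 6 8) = (3 6 8)(4 9) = [0, 1, 2, 6, 9, 5, 8, 7, 3, 4]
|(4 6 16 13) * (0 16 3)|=6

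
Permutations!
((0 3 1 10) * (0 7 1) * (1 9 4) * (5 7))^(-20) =(1 9 5)(4 7 10)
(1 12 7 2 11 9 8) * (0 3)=(0 3)(1 12 7 2 11 9 8)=[3, 12, 11, 0, 4, 5, 6, 2, 1, 8, 10, 9, 7]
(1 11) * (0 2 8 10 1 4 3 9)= [2, 11, 8, 9, 3, 5, 6, 7, 10, 0, 1, 4]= (0 2 8 10 1 11 4 3 9)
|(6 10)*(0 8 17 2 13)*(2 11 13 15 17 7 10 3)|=11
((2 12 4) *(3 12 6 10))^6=((2 6 10 3 12 4))^6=(12)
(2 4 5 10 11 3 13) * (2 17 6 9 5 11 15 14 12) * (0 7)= (0 7)(2 4 11 3 13 17 6 9 5 10 15 14 12)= [7, 1, 4, 13, 11, 10, 9, 0, 8, 5, 15, 3, 2, 17, 12, 14, 16, 6]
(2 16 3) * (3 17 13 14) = (2 16 17 13 14 3) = [0, 1, 16, 2, 4, 5, 6, 7, 8, 9, 10, 11, 12, 14, 3, 15, 17, 13]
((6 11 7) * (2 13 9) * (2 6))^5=((2 13 9 6 11 7))^5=(2 7 11 6 9 13)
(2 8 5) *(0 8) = (0 8 5 2) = [8, 1, 0, 3, 4, 2, 6, 7, 5]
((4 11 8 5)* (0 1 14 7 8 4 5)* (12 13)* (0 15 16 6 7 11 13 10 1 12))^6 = ((0 12 10 1 14 11 4 13)(6 7 8 15 16))^6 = (0 4 14 10)(1 12 13 11)(6 7 8 15 16)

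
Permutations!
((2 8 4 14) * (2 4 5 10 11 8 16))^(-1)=((2 16)(4 14)(5 10 11 8))^(-1)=(2 16)(4 14)(5 8 11 10)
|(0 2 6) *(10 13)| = |(0 2 6)(10 13)| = 6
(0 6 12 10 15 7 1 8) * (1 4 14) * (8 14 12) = (0 6 8)(1 14)(4 12 10 15 7) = [6, 14, 2, 3, 12, 5, 8, 4, 0, 9, 15, 11, 10, 13, 1, 7]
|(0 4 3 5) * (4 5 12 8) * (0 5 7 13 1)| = |(0 7 13 1)(3 12 8 4)| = 4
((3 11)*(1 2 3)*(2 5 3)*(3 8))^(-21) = ((1 5 8 3 11))^(-21) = (1 11 3 8 5)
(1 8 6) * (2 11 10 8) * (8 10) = [0, 2, 11, 3, 4, 5, 1, 7, 6, 9, 10, 8] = (1 2 11 8 6)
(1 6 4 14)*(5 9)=[0, 6, 2, 3, 14, 9, 4, 7, 8, 5, 10, 11, 12, 13, 1]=(1 6 4 14)(5 9)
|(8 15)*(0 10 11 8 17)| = 6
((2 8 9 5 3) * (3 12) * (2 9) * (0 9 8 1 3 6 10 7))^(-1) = (0 7 10 6 12 5 9)(1 2 8 3)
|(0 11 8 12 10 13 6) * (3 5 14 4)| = |(0 11 8 12 10 13 6)(3 5 14 4)| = 28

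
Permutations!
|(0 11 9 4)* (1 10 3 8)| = 4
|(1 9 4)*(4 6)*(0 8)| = |(0 8)(1 9 6 4)| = 4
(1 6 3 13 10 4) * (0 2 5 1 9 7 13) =(0 2 5 1 6 3)(4 9 7 13 10) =[2, 6, 5, 0, 9, 1, 3, 13, 8, 7, 4, 11, 12, 10]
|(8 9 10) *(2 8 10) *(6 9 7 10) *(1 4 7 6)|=4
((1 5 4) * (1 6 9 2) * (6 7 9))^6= (9)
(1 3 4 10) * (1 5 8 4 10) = (1 3 10 5 8 4) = [0, 3, 2, 10, 1, 8, 6, 7, 4, 9, 5]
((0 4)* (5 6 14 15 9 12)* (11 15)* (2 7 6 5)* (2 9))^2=(2 6 11)(7 14 15)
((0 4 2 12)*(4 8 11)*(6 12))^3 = ((0 8 11 4 2 6 12))^3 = (0 4 12 11 6 8 2)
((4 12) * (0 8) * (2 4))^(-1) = ((0 8)(2 4 12))^(-1) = (0 8)(2 12 4)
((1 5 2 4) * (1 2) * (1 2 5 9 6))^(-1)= ((1 9 6)(2 4 5))^(-1)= (1 6 9)(2 5 4)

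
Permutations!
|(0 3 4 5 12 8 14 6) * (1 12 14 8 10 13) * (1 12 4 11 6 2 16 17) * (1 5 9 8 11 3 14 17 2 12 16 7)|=14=|(0 14 12 10 13 16 2 7 1 4 9 8 11 6)(5 17)|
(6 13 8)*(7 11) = (6 13 8)(7 11) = [0, 1, 2, 3, 4, 5, 13, 11, 6, 9, 10, 7, 12, 8]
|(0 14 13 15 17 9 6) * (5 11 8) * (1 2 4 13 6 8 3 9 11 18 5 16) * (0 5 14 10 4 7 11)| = |(0 10 4 13 15 17)(1 2 7 11 3 9 8 16)(5 18 14 6)| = 24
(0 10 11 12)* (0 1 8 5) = [10, 8, 2, 3, 4, 0, 6, 7, 5, 9, 11, 12, 1] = (0 10 11 12 1 8 5)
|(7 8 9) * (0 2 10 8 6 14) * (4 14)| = 9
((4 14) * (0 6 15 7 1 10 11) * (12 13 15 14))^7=(0 7 4 11 15 14 10 13 6 1 12)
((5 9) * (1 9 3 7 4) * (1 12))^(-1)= (1 12 4 7 3 5 9)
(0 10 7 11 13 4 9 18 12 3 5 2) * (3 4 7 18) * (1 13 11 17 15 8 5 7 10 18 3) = (0 18 12 4 9 1 13 10 3 7 17 15 8 5 2) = [18, 13, 0, 7, 9, 2, 6, 17, 5, 1, 3, 11, 4, 10, 14, 8, 16, 15, 12]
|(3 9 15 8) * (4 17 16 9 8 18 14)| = 14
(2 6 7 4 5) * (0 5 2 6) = (0 5 6 7 4 2) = [5, 1, 0, 3, 2, 6, 7, 4]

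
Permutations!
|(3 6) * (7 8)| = 2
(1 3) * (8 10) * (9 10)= (1 3)(8 9 10)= [0, 3, 2, 1, 4, 5, 6, 7, 9, 10, 8]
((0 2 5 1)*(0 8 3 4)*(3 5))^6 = ((0 2 3 4)(1 8 5))^6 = (8)(0 3)(2 4)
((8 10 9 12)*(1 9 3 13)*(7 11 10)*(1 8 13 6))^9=(1 6 3 10 11 7 8 13 12 9)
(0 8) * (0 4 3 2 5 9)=(0 8 4 3 2 5 9)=[8, 1, 5, 2, 3, 9, 6, 7, 4, 0]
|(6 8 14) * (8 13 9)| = 5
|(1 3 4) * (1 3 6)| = 2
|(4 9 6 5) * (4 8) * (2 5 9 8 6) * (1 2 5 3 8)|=15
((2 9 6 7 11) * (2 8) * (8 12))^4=((2 9 6 7 11 12 8))^4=(2 11 9 12 6 8 7)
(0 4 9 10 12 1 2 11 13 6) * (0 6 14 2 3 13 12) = (0 4 9 10)(1 3 13 14 2 11 12) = [4, 3, 11, 13, 9, 5, 6, 7, 8, 10, 0, 12, 1, 14, 2]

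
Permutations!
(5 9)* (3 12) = [0, 1, 2, 12, 4, 9, 6, 7, 8, 5, 10, 11, 3] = (3 12)(5 9)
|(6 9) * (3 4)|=|(3 4)(6 9)|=2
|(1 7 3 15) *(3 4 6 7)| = |(1 3 15)(4 6 7)| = 3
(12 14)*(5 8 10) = (5 8 10)(12 14) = [0, 1, 2, 3, 4, 8, 6, 7, 10, 9, 5, 11, 14, 13, 12]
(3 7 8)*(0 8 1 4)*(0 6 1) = [8, 4, 2, 7, 6, 5, 1, 0, 3] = (0 8 3 7)(1 4 6)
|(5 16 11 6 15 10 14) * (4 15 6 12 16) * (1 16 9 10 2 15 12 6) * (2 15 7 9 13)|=36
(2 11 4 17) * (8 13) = (2 11 4 17)(8 13) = [0, 1, 11, 3, 17, 5, 6, 7, 13, 9, 10, 4, 12, 8, 14, 15, 16, 2]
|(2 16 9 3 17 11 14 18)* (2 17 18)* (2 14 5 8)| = 9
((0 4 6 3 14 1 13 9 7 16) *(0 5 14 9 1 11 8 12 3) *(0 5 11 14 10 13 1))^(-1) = ((0 4 6 5 10 13)(3 9 7 16 11 8 12))^(-1) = (0 13 10 5 6 4)(3 12 8 11 16 7 9)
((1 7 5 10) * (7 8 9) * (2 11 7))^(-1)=(1 10 5 7 11 2 9 8)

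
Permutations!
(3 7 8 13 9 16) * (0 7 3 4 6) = [7, 1, 2, 3, 6, 5, 0, 8, 13, 16, 10, 11, 12, 9, 14, 15, 4] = (0 7 8 13 9 16 4 6)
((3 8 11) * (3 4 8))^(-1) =(4 11 8)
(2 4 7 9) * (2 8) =[0, 1, 4, 3, 7, 5, 6, 9, 2, 8] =(2 4 7 9 8)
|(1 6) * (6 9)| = |(1 9 6)| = 3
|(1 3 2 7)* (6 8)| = 4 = |(1 3 2 7)(6 8)|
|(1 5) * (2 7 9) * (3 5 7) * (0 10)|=6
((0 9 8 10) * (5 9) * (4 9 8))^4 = ((0 5 8 10)(4 9))^4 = (10)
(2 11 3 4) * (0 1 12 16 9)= (0 1 12 16 9)(2 11 3 4)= [1, 12, 11, 4, 2, 5, 6, 7, 8, 0, 10, 3, 16, 13, 14, 15, 9]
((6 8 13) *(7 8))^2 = (6 8)(7 13) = ((6 7 8 13))^2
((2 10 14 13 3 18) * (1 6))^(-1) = (1 6)(2 18 3 13 14 10) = ((1 6)(2 10 14 13 3 18))^(-1)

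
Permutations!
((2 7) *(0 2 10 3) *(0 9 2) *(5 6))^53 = (2 3 7 9 10)(5 6)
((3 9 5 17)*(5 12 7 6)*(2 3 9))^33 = (2 3)(5 12)(6 9)(7 17)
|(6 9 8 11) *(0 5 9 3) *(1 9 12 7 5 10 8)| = |(0 10 8 11 6 3)(1 9)(5 12 7)| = 6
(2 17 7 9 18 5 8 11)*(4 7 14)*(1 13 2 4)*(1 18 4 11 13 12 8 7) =(1 12 8 13 2 17 14 18 5 7 9 4) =[0, 12, 17, 3, 1, 7, 6, 9, 13, 4, 10, 11, 8, 2, 18, 15, 16, 14, 5]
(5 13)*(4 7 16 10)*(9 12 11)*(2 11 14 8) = [0, 1, 11, 3, 7, 13, 6, 16, 2, 12, 4, 9, 14, 5, 8, 15, 10] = (2 11 9 12 14 8)(4 7 16 10)(5 13)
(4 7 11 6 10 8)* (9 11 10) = [0, 1, 2, 3, 7, 5, 9, 10, 4, 11, 8, 6] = (4 7 10 8)(6 9 11)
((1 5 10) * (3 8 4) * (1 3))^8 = ((1 5 10 3 8 4))^8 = (1 10 8)(3 4 5)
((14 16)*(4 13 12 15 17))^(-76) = ((4 13 12 15 17)(14 16))^(-76) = (4 17 15 12 13)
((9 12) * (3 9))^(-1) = (3 12 9)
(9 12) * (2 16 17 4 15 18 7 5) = (2 16 17 4 15 18 7 5)(9 12) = [0, 1, 16, 3, 15, 2, 6, 5, 8, 12, 10, 11, 9, 13, 14, 18, 17, 4, 7]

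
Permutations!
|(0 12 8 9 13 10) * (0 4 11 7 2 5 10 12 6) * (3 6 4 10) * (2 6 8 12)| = 30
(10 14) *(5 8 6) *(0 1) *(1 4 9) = (0 4 9 1)(5 8 6)(10 14) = [4, 0, 2, 3, 9, 8, 5, 7, 6, 1, 14, 11, 12, 13, 10]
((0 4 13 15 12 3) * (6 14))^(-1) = (0 3 12 15 13 4)(6 14)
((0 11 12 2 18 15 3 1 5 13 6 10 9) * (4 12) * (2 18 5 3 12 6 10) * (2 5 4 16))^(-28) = (0 16 4 5 10)(2 6 13 9 11)(12 15 18)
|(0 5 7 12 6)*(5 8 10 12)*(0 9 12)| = |(0 8 10)(5 7)(6 9 12)| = 6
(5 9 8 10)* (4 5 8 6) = (4 5 9 6)(8 10) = [0, 1, 2, 3, 5, 9, 4, 7, 10, 6, 8]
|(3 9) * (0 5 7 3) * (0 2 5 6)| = 10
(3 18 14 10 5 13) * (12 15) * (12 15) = (3 18 14 10 5 13) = [0, 1, 2, 18, 4, 13, 6, 7, 8, 9, 5, 11, 12, 3, 10, 15, 16, 17, 14]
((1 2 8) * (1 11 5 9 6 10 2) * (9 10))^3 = (2 5 8 10 11)(6 9) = ((2 8 11 5 10)(6 9))^3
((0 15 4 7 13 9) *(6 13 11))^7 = (0 9 13 6 11 7 4 15)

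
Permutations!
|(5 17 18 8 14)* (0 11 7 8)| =8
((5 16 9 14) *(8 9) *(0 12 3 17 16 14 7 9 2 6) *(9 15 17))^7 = ((0 12 3 9 7 15 17 16 8 2 6)(5 14))^7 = (0 16 9 6 17 3 2 15 12 8 7)(5 14)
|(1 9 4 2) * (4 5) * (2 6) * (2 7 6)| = |(1 9 5 4 2)(6 7)| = 10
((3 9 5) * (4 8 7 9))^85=((3 4 8 7 9 5))^85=(3 4 8 7 9 5)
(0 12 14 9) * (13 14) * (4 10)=(0 12 13 14 9)(4 10)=[12, 1, 2, 3, 10, 5, 6, 7, 8, 0, 4, 11, 13, 14, 9]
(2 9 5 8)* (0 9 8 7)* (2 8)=(0 9 5 7)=[9, 1, 2, 3, 4, 7, 6, 0, 8, 5]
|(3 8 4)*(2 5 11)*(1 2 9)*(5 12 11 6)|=30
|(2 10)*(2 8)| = 3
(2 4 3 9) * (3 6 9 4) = (2 3 4 6 9) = [0, 1, 3, 4, 6, 5, 9, 7, 8, 2]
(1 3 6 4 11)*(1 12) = [0, 3, 2, 6, 11, 5, 4, 7, 8, 9, 10, 12, 1] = (1 3 6 4 11 12)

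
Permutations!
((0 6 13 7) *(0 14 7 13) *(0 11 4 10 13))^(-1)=(0 13 10 4 11 6)(7 14)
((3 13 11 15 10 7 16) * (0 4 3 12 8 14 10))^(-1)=(0 15 11 13 3 4)(7 10 14 8 12 16)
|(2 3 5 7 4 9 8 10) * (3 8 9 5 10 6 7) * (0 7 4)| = 14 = |(0 7)(2 8 6 4 5 3 10)|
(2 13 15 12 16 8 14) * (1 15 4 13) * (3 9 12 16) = (1 15 16 8 14 2)(3 9 12)(4 13) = [0, 15, 1, 9, 13, 5, 6, 7, 14, 12, 10, 11, 3, 4, 2, 16, 8]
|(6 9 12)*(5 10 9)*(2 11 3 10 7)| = 9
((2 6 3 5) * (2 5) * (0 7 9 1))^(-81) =(0 1 9 7)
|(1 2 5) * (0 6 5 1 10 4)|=10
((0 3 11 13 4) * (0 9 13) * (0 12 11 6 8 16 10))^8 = ((0 3 6 8 16 10)(4 9 13)(11 12))^8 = (0 6 16)(3 8 10)(4 13 9)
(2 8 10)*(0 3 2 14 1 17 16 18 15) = (0 3 2 8 10 14 1 17 16 18 15) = [3, 17, 8, 2, 4, 5, 6, 7, 10, 9, 14, 11, 12, 13, 1, 0, 18, 16, 15]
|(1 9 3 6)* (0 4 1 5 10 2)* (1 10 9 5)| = |(0 4 10 2)(1 5 9 3 6)| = 20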